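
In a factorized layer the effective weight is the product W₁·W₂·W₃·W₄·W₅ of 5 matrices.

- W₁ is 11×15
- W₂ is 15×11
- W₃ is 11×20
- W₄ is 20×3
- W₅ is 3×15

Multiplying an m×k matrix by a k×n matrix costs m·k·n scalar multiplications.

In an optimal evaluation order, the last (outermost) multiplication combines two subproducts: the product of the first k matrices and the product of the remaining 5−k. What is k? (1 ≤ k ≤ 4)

Adjacent pairs: W₁W₂ = 11·15·11 = 1815; W₂W₃ = 15·11·20 = 3300; W₃W₄ = 11·20·3 = 660; W₄W₅ = 20·3·15 = 900.
Length 3: W₁..W₃: k=1: 0+3300+11·15·20=6600; k=2: 1815+0+11·11·20=4235 → min 4235 | W₂..W₄: k=2: 0+660+15·11·3=1155; k=3: 3300+0+15·20·3=4200 → min 1155 | W₃..W₅: k=3: 0+900+11·20·15=4200; k=4: 660+0+11·3·15=1155 → min 1155.
Length 4: W₁..W₄: k=1: 0+1155+11·15·3=1650; k=2: 1815+660+11·11·3=2838; k=3: 4235+0+11·20·3=4895 → min 1650 | W₂..W₅: k=2: 0+1155+15·11·15=3630; k=3: 3300+900+15·20·15=8700; k=4: 1155+0+15·3·15=1830 → min 1830.
Top-level splits: k=1: (W₁..W₁)·(W₂..W₅) → 0+1830+11·15·15 = 4305; k=2: (W₁..W₂)·(W₃..W₅) → 1815+1155+11·11·15 = 4785; k=3: (W₁..W₃)·(W₄..W₅) → 4235+900+11·20·15 = 8435; k=4: (W₁..W₄)·(W₅..W₅) → 1650+0+11·3·15 = 2145.
Best split is after W₄, i.e. k = 4.

4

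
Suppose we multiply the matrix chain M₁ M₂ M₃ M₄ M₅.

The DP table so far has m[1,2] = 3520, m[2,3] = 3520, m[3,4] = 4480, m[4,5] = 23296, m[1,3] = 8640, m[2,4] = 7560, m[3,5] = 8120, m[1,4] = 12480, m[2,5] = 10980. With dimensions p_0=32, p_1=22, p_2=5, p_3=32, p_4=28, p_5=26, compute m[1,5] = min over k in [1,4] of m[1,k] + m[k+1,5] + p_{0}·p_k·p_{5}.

m[1,5] = min over k∈[1,4] of m[1,k]+m[k+1,5]+p_{0}·p_k·p_{5}.
k=1: 0 + 10980 + 32·22·26 = 29284; k=2: 3520 + 8120 + 32·5·26 = 15800; k=3: 8640 + 23296 + 32·32·26 = 58560; k=4: 12480 + 0 + 32·28·26 = 35776.
Minimum: 15800 at k=2.

15800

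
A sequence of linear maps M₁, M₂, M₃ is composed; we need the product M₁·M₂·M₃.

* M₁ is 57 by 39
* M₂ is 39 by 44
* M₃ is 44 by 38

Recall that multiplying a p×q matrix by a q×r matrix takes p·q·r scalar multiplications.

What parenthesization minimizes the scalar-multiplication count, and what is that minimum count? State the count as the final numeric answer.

149682

(M₁·(M₂·M₃)): cost 149682.
((M₁·M₂)·M₃): cost 193116.
Optimal: (M₁·(M₂·M₃)) with cost 149682.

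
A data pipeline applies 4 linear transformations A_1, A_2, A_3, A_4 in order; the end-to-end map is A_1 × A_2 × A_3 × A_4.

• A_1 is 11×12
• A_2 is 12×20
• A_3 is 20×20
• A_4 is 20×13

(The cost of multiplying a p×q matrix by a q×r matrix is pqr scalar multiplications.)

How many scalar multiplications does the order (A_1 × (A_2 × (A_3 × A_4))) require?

(A_3 × A_4): 20×20 by 20×13 → 20×13, cost 20·20·13 = 5200
(A_2 × (A_3 × A_4)): 12×20 by 20×13 → 12×13, cost 12·20·13 = 3120; cumulative 8320
(A_1 × (A_2 × (A_3 × A_4))): 11×12 by 12×13 → 11×13, cost 11·12·13 = 1716; cumulative 10036
Total: 10036 scalar multiplications.

10036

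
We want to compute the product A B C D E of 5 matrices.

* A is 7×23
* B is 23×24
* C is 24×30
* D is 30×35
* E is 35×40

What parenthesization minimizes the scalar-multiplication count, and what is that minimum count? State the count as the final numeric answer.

26054

Adjacent pairs: AB = 7·23·24 = 3864; BC = 23·24·30 = 16560; CD = 24·30·35 = 25200; DE = 30·35·40 = 42000.
Length 3: A..C: k=1: 0+16560+7·23·30=21390; k=2: 3864+0+7·24·30=8904 → min 8904 | B..D: k=2: 0+25200+23·24·35=44520; k=3: 16560+0+23·30·35=40710 → min 40710 | C..E: k=3: 0+42000+24·30·40=70800; k=4: 25200+0+24·35·40=58800 → min 58800.
Length 4: A..D: k=1: 0+40710+7·23·35=46345; k=2: 3864+25200+7·24·35=34944; k=3: 8904+0+7·30·35=16254 → min 16254 | B..E: k=2: 0+58800+23·24·40=80880; k=3: 16560+42000+23·30·40=86160; k=4: 40710+0+23·35·40=72910 → min 72910.
Length 5: A..E: k=1: 0+72910+7·23·40=79350; k=2: 3864+58800+7·24·40=69384; k=3: 8904+42000+7·30·40=59304; k=4: 16254+0+7·35·40=26054 → min 26054.
Optimal parenthesization: ((((A B) C) D) E) with cost 26054.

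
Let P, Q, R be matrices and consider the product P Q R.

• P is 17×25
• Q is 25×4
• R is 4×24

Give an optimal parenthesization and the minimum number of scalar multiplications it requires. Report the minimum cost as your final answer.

3332

(P (Q R)): cost 12600.
((P Q) R): cost 3332.
Optimal: ((P Q) R) with cost 3332.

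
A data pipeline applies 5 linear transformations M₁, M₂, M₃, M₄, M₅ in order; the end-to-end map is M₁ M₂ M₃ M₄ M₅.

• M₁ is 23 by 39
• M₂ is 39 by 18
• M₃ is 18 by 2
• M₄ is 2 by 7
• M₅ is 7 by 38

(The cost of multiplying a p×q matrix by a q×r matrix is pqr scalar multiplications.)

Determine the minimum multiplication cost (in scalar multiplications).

5478

Adjacent pairs: M₁M₂ = 23·39·18 = 16146; M₂M₃ = 39·18·2 = 1404; M₃M₄ = 18·2·7 = 252; M₄M₅ = 2·7·38 = 532.
Length 3: M₁..M₃: k=1: 0+1404+23·39·2=3198; k=2: 16146+0+23·18·2=16974 → min 3198 | M₂..M₄: k=2: 0+252+39·18·7=5166; k=3: 1404+0+39·2·7=1950 → min 1950 | M₃..M₅: k=3: 0+532+18·2·38=1900; k=4: 252+0+18·7·38=5040 → min 1900.
Length 4: M₁..M₄: k=1: 0+1950+23·39·7=8229; k=2: 16146+252+23·18·7=19296; k=3: 3198+0+23·2·7=3520 → min 3520 | M₂..M₅: k=2: 0+1900+39·18·38=28576; k=3: 1404+532+39·2·38=4900; k=4: 1950+0+39·7·38=12324 → min 4900.
Length 5: M₁..M₅: k=1: 0+4900+23·39·38=38986; k=2: 16146+1900+23·18·38=33778; k=3: 3198+532+23·2·38=5478; k=4: 3520+0+23·7·38=9638 → min 5478.
Optimal order: ((M₁ (M₂ M₃)) (M₄ M₅)) with cost 5478.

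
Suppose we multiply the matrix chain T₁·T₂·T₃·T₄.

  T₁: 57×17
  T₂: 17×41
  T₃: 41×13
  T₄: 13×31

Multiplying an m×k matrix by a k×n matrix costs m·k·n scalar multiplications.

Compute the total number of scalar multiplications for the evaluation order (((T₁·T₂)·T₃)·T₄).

93081

(T₁·T₂): 57×17 by 17×41 → 57×41, cost 57·17·41 = 39729
((T₁·T₂)·T₃): 57×41 by 41×13 → 57×13, cost 57·41·13 = 30381; cumulative 70110
(((T₁·T₂)·T₃)·T₄): 57×13 by 13×31 → 57×31, cost 57·13·31 = 22971; cumulative 93081
Total: 93081 scalar multiplications.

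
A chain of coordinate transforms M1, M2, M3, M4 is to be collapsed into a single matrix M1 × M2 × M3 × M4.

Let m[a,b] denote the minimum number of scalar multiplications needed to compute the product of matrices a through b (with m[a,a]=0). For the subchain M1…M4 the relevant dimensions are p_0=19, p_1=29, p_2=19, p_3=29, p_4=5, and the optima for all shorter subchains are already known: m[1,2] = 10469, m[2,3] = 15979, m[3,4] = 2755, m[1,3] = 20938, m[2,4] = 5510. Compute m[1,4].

8265

m[1,4] = min over k∈[1,3] of m[1,k]+m[k+1,4]+p_{0}·p_k·p_{4}.
k=1: 0 + 5510 + 19·29·5 = 8265; k=2: 10469 + 2755 + 19·19·5 = 15029; k=3: 20938 + 0 + 19·29·5 = 23693.
Minimum: 8265 at k=1.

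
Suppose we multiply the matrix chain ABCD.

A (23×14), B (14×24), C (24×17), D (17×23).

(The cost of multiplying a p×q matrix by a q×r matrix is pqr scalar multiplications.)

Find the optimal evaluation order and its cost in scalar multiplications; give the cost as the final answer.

18592

Adjacent pairs: AB = 23·14·24 = 7728; BC = 14·24·17 = 5712; CD = 24·17·23 = 9384.
Length 3: A..C: k=1: 0+5712+23·14·17=11186; k=2: 7728+0+23·24·17=17112 → min 11186 | B..D: k=2: 0+9384+14·24·23=17112; k=3: 5712+0+14·17·23=11186 → min 11186.
Length 4: A..D: k=1: 0+11186+23·14·23=18592; k=2: 7728+9384+23·24·23=29808; k=3: 11186+0+23·17·23=20179 → min 18592.
Optimal parenthesization: (A((BC)D)) with cost 18592.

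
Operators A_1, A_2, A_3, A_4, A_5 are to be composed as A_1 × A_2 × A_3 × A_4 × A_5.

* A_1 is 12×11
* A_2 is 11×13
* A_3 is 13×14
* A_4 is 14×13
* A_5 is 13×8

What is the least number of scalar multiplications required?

5112

Adjacent pairs: A_1A_2 = 12·11·13 = 1716; A_2A_3 = 11·13·14 = 2002; A_3A_4 = 13·14·13 = 2366; A_4A_5 = 14·13·8 = 1456.
Length 3: A_1..A_3: k=1: 0+2002+12·11·14=3850; k=2: 1716+0+12·13·14=3900 → min 3850 | A_2..A_4: k=2: 0+2366+11·13·13=4225; k=3: 2002+0+11·14·13=4004 → min 4004 | A_3..A_5: k=3: 0+1456+13·14·8=2912; k=4: 2366+0+13·13·8=3718 → min 2912.
Length 4: A_1..A_4: k=1: 0+4004+12·11·13=5720; k=2: 1716+2366+12·13·13=6110; k=3: 3850+0+12·14·13=6034 → min 5720 | A_2..A_5: k=2: 0+2912+11·13·8=4056; k=3: 2002+1456+11·14·8=4690; k=4: 4004+0+11·13·8=5148 → min 4056.
Length 5: A_1..A_5: k=1: 0+4056+12·11·8=5112; k=2: 1716+2912+12·13·8=5876; k=3: 3850+1456+12·14·8=6650; k=4: 5720+0+12·13·8=6968 → min 5112.
Optimal order: (A_1 × (A_2 × (A_3 × (A_4 × A_5)))) with cost 5112.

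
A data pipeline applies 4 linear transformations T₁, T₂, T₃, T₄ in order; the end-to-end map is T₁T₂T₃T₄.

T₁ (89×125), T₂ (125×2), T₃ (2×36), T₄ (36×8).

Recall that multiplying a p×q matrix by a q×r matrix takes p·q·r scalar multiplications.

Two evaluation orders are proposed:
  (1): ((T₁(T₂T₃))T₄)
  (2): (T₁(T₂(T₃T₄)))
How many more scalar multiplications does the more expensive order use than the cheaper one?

343556

Order (1) = ((T₁(T₂T₃))T₄): (T₂T₃): 125×2 by 2×36 → 125×36, cost 125·2·36 = 9000; (T₁(T₂T₃)): 89×125 by 125×36 → 89×36, cost 89·125·36 = 400500; cumulative 409500; ((T₁(T₂T₃))T₄): 89×36 by 36×8 → 89×8, cost 89·36·8 = 25632; cumulative 435132. Total 435132.
Order (2) = (T₁(T₂(T₃T₄))): (T₃T₄): 2×36 by 36×8 → 2×8, cost 2·36·8 = 576; (T₂(T₃T₄)): 125×2 by 2×8 → 125×8, cost 125·2·8 = 2000; cumulative 2576; (T₁(T₂(T₃T₄))): 89×125 by 125×8 → 89×8, cost 89·125·8 = 89000; cumulative 91576. Total 91576.
Difference: |435132 − 91576| = 343556.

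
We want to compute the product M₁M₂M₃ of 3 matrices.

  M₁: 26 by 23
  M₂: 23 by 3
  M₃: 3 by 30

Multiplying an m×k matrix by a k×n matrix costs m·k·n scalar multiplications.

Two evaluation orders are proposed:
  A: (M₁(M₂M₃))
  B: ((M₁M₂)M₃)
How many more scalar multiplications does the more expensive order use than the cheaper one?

15876

Order A = (M₁(M₂M₃)): (M₂M₃): 23×3 by 3×30 → 23×30, cost 23·3·30 = 2070; (M₁(M₂M₃)): 26×23 by 23×30 → 26×30, cost 26·23·30 = 17940; cumulative 20010. Total 20010.
Order B = ((M₁M₂)M₃): (M₁M₂): 26×23 by 23×3 → 26×3, cost 26·23·3 = 1794; ((M₁M₂)M₃): 26×3 by 3×30 → 26×30, cost 26·3·30 = 2340; cumulative 4134. Total 4134.
Difference: |20010 − 4134| = 15876.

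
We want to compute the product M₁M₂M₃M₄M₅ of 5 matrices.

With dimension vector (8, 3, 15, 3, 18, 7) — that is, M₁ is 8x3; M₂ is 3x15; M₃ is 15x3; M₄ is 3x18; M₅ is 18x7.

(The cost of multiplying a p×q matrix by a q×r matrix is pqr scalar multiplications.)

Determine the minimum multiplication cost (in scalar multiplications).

Adjacent pairs: M₁M₂ = 8·3·15 = 360; M₂M₃ = 3·15·3 = 135; M₃M₄ = 15·3·18 = 810; M₄M₅ = 3·18·7 = 378.
Length 3: M₁..M₃: k=1: 0+135+8·3·3=207; k=2: 360+0+8·15·3=720 → min 207 | M₂..M₄: k=2: 0+810+3·15·18=1620; k=3: 135+0+3·3·18=297 → min 297 | M₃..M₅: k=3: 0+378+15·3·7=693; k=4: 810+0+15·18·7=2700 → min 693.
Length 4: M₁..M₄: k=1: 0+297+8·3·18=729; k=2: 360+810+8·15·18=3330; k=3: 207+0+8·3·18=639 → min 639 | M₂..M₅: k=2: 0+693+3·15·7=1008; k=3: 135+378+3·3·7=576; k=4: 297+0+3·18·7=675 → min 576.
Length 5: M₁..M₅: k=1: 0+576+8·3·7=744; k=2: 360+693+8·15·7=1893; k=3: 207+378+8·3·7=753; k=4: 639+0+8·18·7=1647 → min 744.
Optimal order: (M₁((M₂M₃)(M₄M₅))) with cost 744.

744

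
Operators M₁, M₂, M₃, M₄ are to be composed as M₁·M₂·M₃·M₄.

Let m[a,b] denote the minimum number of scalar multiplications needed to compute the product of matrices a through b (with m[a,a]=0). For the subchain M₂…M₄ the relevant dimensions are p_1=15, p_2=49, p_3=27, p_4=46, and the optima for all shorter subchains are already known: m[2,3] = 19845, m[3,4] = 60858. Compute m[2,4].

m[2,4] = min over k∈[2,3] of m[2,k]+m[k+1,4]+p_{1}·p_k·p_{4}.
k=2: 0 + 60858 + 15·49·46 = 94668; k=3: 19845 + 0 + 15·27·46 = 38475.
Minimum: 38475 at k=3.

38475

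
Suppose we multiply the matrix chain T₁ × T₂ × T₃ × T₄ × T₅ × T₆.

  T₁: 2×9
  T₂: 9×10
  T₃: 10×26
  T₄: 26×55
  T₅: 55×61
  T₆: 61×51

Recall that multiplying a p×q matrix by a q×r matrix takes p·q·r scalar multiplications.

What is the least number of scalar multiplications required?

16492

Adjacent pairs: T₁T₂ = 2·9·10 = 180; T₂T₃ = 9·10·26 = 2340; T₃T₄ = 10·26·55 = 14300; T₄T₅ = 26·55·61 = 87230; T₅T₆ = 55·61·51 = 171105.
Length 3: T₁..T₃: k=1: 0+2340+2·9·26=2808; k=2: 180+0+2·10·26=700 → min 700 | T₂..T₄: k=2: 0+14300+9·10·55=19250; k=3: 2340+0+9·26·55=15210 → min 15210 | T₃..T₅: k=3: 0+87230+10·26·61=103090; k=4: 14300+0+10·55·61=47850 → min 47850 | T₄..T₆: k=4: 0+171105+26·55·51=244035; k=5: 87230+0+26·61·51=168116 → min 168116.
Length 4: T₁..T₄: k=1: 0+15210+2·9·55=16200; k=2: 180+14300+2·10·55=15580; k=3: 700+0+2·26·55=3560 → min 3560 | T₂..T₅: k=2: 0+47850+9·10·61=53340; k=3: 2340+87230+9·26·61=103844; k=4: 15210+0+9·55·61=45405 → min 45405 | T₃..T₆: k=3: 0+168116+10·26·51=181376; k=4: 14300+171105+10·55·51=213455; k=5: 47850+0+10·61·51=78960 → min 78960.
Length 5: T₁..T₅: k=1: 0+45405+2·9·61=46503; k=2: 180+47850+2·10·61=49250; k=3: 700+87230+2·26·61=91102; k=4: 3560+0+2·55·61=10270 → min 10270 | T₂..T₆: k=2: 0+78960+9·10·51=83550; k=3: 2340+168116+9·26·51=182390; k=4: 15210+171105+9·55·51=211560; k=5: 45405+0+9·61·51=73404 → min 73404.
Length 6: T₁..T₆: k=1: 0+73404+2·9·51=74322; k=2: 180+78960+2·10·51=80160; k=3: 700+168116+2·26·51=171468; k=4: 3560+171105+2·55·51=180275; k=5: 10270+0+2·61·51=16492 → min 16492.
Optimal order: (((((T₁ × T₂) × T₃) × T₄) × T₅) × T₆) with cost 16492.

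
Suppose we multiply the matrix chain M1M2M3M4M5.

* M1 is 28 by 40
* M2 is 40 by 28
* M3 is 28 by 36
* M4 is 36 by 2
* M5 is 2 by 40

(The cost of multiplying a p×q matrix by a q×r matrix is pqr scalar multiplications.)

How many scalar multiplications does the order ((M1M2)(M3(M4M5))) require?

105920

(M1M2): 28×40 by 40×28 → 28×28, cost 28·40·28 = 31360
(M4M5): 36×2 by 2×40 → 36×40, cost 36·2·40 = 2880
(M3(M4M5)): 28×36 by 36×40 → 28×40, cost 28·36·40 = 40320; cumulative 43200
((M1M2)(M3(M4M5))): 28×28 by 28×40 → 28×40, cost 28·28·40 = 31360; cumulative 105920
Total: 105920 scalar multiplications.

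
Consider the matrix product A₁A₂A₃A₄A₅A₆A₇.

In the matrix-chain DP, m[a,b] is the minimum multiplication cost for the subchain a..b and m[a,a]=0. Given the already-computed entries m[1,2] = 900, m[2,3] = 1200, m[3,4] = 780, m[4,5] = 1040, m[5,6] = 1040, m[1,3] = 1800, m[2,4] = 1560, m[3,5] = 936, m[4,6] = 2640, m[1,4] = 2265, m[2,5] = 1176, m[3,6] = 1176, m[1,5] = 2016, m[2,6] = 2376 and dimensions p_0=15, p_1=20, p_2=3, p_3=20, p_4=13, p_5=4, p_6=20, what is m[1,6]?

m[1,6] = min over k∈[1,5] of m[1,k]+m[k+1,6]+p_{0}·p_k·p_{6}.
k=1: 0 + 2376 + 15·20·20 = 8376; k=2: 900 + 1176 + 15·3·20 = 2976; k=3: 1800 + 2640 + 15·20·20 = 10440; k=4: 2265 + 1040 + 15·13·20 = 7205; k=5: 2016 + 0 + 15·4·20 = 3216.
Minimum: 2976 at k=2.

2976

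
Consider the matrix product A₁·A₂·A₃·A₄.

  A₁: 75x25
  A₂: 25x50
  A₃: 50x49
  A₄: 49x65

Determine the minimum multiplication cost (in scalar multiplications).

Adjacent pairs: A₁A₂ = 75·25·50 = 93750; A₂A₃ = 25·50·49 = 61250; A₃A₄ = 50·49·65 = 159250.
Length 3: A₁..A₃: k=1: 0+61250+75·25·49=153125; k=2: 93750+0+75·50·49=277500 → min 153125 | A₂..A₄: k=2: 0+159250+25·50·65=240500; k=3: 61250+0+25·49·65=140875 → min 140875.
Length 4: A₁..A₄: k=1: 0+140875+75·25·65=262750; k=2: 93750+159250+75·50·65=496750; k=3: 153125+0+75·49·65=392000 → min 262750.
Optimal order: (A₁·((A₂·A₃)·A₄)) with cost 262750.

262750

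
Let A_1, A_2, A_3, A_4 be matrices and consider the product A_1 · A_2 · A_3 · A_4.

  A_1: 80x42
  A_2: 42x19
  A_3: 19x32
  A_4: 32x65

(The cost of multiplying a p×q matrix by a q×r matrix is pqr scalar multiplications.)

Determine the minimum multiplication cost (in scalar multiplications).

Adjacent pairs: A_1A_2 = 80·42·19 = 63840; A_2A_3 = 42·19·32 = 25536; A_3A_4 = 19·32·65 = 39520.
Length 3: A_1..A_3: k=1: 0+25536+80·42·32=133056; k=2: 63840+0+80·19·32=112480 → min 112480 | A_2..A_4: k=2: 0+39520+42·19·65=91390; k=3: 25536+0+42·32·65=112896 → min 91390.
Length 4: A_1..A_4: k=1: 0+91390+80·42·65=309790; k=2: 63840+39520+80·19·65=202160; k=3: 112480+0+80·32·65=278880 → min 202160.
Optimal order: ((A_1 · A_2) · (A_3 · A_4)) with cost 202160.

202160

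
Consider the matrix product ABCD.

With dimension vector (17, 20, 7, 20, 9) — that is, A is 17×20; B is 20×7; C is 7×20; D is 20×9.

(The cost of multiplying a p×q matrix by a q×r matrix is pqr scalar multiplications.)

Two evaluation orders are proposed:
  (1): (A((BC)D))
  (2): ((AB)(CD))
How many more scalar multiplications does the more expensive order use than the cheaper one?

Order (1) = (A((BC)D)): (BC): 20×7 by 7×20 → 20×20, cost 20·7·20 = 2800; ((BC)D): 20×20 by 20×9 → 20×9, cost 20·20·9 = 3600; cumulative 6400; (A((BC)D)): 17×20 by 20×9 → 17×9, cost 17·20·9 = 3060; cumulative 9460. Total 9460.
Order (2) = ((AB)(CD)): (AB): 17×20 by 20×7 → 17×7, cost 17·20·7 = 2380; (CD): 7×20 by 20×9 → 7×9, cost 7·20·9 = 1260; ((AB)(CD)): 17×7 by 7×9 → 17×9, cost 17·7·9 = 1071; cumulative 4711. Total 4711.
Difference: |9460 − 4711| = 4749.

4749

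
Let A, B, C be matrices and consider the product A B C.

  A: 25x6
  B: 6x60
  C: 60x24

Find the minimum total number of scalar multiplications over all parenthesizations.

12240

Order (A (B C)): (B C): 6×60 by 60×24 → 6×24, cost 6·60·24 = 8640; (A (B C)): 25×6 by 6×24 → 25×24, cost 25·6·24 = 3600; cumulative 12240. Total 12240.
Order ((A B) C): (A B): 25×6 by 6×60 → 25×60, cost 25·6·60 = 9000; ((A B) C): 25×60 by 60×24 → 25×24, cost 25·60·24 = 36000; cumulative 45000. Total 45000.
Minimum: 12240.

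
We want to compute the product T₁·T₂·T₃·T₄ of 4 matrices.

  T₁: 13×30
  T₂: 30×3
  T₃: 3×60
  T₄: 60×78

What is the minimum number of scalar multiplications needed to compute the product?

18252

Adjacent pairs: T₁T₂ = 13·30·3 = 1170; T₂T₃ = 30·3·60 = 5400; T₃T₄ = 3·60·78 = 14040.
Length 3: T₁..T₃: k=1: 0+5400+13·30·60=28800; k=2: 1170+0+13·3·60=3510 → min 3510 | T₂..T₄: k=2: 0+14040+30·3·78=21060; k=3: 5400+0+30·60·78=145800 → min 21060.
Length 4: T₁..T₄: k=1: 0+21060+13·30·78=51480; k=2: 1170+14040+13·3·78=18252; k=3: 3510+0+13·60·78=64350 → min 18252.
Optimal order: ((T₁·T₂)·(T₃·T₄)) with cost 18252.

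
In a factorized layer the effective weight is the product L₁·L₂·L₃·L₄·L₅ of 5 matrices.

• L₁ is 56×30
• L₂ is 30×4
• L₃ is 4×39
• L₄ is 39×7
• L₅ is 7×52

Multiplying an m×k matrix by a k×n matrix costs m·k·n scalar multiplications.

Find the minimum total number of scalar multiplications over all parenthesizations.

Adjacent pairs: L₁L₂ = 56·30·4 = 6720; L₂L₃ = 30·4·39 = 4680; L₃L₄ = 4·39·7 = 1092; L₄L₅ = 39·7·52 = 14196.
Length 3: L₁..L₃: k=1: 0+4680+56·30·39=70200; k=2: 6720+0+56·4·39=15456 → min 15456 | L₂..L₄: k=2: 0+1092+30·4·7=1932; k=3: 4680+0+30·39·7=12870 → min 1932 | L₃..L₅: k=3: 0+14196+4·39·52=22308; k=4: 1092+0+4·7·52=2548 → min 2548.
Length 4: L₁..L₄: k=1: 0+1932+56·30·7=13692; k=2: 6720+1092+56·4·7=9380; k=3: 15456+0+56·39·7=30744 → min 9380 | L₂..L₅: k=2: 0+2548+30·4·52=8788; k=3: 4680+14196+30·39·52=79716; k=4: 1932+0+30·7·52=12852 → min 8788.
Length 5: L₁..L₅: k=1: 0+8788+56·30·52=96148; k=2: 6720+2548+56·4·52=20916; k=3: 15456+14196+56·39·52=143220; k=4: 9380+0+56·7·52=29764 → min 20916.
Optimal order: ((L₁·L₂)·((L₃·L₄)·L₅)) with cost 20916.

20916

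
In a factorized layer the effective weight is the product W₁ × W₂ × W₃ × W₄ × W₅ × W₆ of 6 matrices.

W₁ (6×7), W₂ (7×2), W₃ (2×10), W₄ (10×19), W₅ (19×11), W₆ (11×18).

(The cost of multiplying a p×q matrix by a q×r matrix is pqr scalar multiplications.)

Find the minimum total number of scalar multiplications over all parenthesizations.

1494

Adjacent pairs: W₁W₂ = 6·7·2 = 84; W₂W₃ = 7·2·10 = 140; W₃W₄ = 2·10·19 = 380; W₄W₅ = 10·19·11 = 2090; W₅W₆ = 19·11·18 = 3762.
Length 3: W₁..W₃: k=1: 0+140+6·7·10=560; k=2: 84+0+6·2·10=204 → min 204 | W₂..W₄: k=2: 0+380+7·2·19=646; k=3: 140+0+7·10·19=1470 → min 646 | W₃..W₅: k=3: 0+2090+2·10·11=2310; k=4: 380+0+2·19·11=798 → min 798 | W₄..W₆: k=4: 0+3762+10·19·18=7182; k=5: 2090+0+10·11·18=4070 → min 4070.
Length 4: W₁..W₄: k=1: 0+646+6·7·19=1444; k=2: 84+380+6·2·19=692; k=3: 204+0+6·10·19=1344 → min 692 | W₂..W₅: k=2: 0+798+7·2·11=952; k=3: 140+2090+7·10·11=3000; k=4: 646+0+7·19·11=2109 → min 952 | W₃..W₆: k=3: 0+4070+2·10·18=4430; k=4: 380+3762+2·19·18=4826; k=5: 798+0+2·11·18=1194 → min 1194.
Length 5: W₁..W₅: k=1: 0+952+6·7·11=1414; k=2: 84+798+6·2·11=1014; k=3: 204+2090+6·10·11=2954; k=4: 692+0+6·19·11=1946 → min 1014 | W₂..W₆: k=2: 0+1194+7·2·18=1446; k=3: 140+4070+7·10·18=5470; k=4: 646+3762+7·19·18=6802; k=5: 952+0+7·11·18=2338 → min 1446.
Length 6: W₁..W₆: k=1: 0+1446+6·7·18=2202; k=2: 84+1194+6·2·18=1494; k=3: 204+4070+6·10·18=5354; k=4: 692+3762+6·19·18=6506; k=5: 1014+0+6·11·18=2202 → min 1494.
Optimal order: ((W₁ × W₂) × (((W₃ × W₄) × W₅) × W₆)) with cost 1494.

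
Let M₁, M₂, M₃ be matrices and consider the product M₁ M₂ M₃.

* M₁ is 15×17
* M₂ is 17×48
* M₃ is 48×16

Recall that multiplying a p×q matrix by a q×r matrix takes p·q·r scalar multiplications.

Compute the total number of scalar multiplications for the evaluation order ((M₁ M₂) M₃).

23760

(M₁ M₂): 15×17 by 17×48 → 15×48, cost 15·17·48 = 12240
((M₁ M₂) M₃): 15×48 by 48×16 → 15×16, cost 15·48·16 = 11520; cumulative 23760
Total: 23760 scalar multiplications.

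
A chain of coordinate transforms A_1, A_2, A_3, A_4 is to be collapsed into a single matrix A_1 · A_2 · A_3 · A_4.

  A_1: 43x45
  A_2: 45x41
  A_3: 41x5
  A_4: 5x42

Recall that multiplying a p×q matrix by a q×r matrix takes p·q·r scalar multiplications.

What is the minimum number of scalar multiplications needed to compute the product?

Adjacent pairs: A_1A_2 = 43·45·41 = 79335; A_2A_3 = 45·41·5 = 9225; A_3A_4 = 41·5·42 = 8610.
Length 3: A_1..A_3: k=1: 0+9225+43·45·5=18900; k=2: 79335+0+43·41·5=88150 → min 18900 | A_2..A_4: k=2: 0+8610+45·41·42=86100; k=3: 9225+0+45·5·42=18675 → min 18675.
Length 4: A_1..A_4: k=1: 0+18675+43·45·42=99945; k=2: 79335+8610+43·41·42=161991; k=3: 18900+0+43·5·42=27930 → min 27930.
Optimal order: ((A_1 · (A_2 · A_3)) · A_4) with cost 27930.

27930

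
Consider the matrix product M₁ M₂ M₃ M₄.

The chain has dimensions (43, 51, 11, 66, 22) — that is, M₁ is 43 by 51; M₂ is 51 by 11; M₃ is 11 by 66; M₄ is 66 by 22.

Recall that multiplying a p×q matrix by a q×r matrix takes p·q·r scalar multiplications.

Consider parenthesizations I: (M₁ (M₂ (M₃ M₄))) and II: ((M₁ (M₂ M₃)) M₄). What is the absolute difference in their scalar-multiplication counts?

167640

Order I = (M₁ (M₂ (M₃ M₄))): (M₃ M₄): 11×66 by 66×22 → 11×22, cost 11·66·22 = 15972; (M₂ (M₃ M₄)): 51×11 by 11×22 → 51×22, cost 51·11·22 = 12342; cumulative 28314; (M₁ (M₂ (M₃ M₄))): 43×51 by 51×22 → 43×22, cost 43·51·22 = 48246; cumulative 76560. Total 76560.
Order II = ((M₁ (M₂ M₃)) M₄): (M₂ M₃): 51×11 by 11×66 → 51×66, cost 51·11·66 = 37026; (M₁ (M₂ M₃)): 43×51 by 51×66 → 43×66, cost 43·51·66 = 144738; cumulative 181764; ((M₁ (M₂ M₃)) M₄): 43×66 by 66×22 → 43×22, cost 43·66·22 = 62436; cumulative 244200. Total 244200.
Difference: |76560 − 244200| = 167640.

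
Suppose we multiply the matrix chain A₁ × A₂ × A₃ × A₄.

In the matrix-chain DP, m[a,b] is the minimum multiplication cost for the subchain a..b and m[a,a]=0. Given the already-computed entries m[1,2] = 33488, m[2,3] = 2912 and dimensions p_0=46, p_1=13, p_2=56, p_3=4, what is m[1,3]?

5304

m[1,3] = min over k∈[1,2] of m[1,k]+m[k+1,3]+p_{0}·p_k·p_{3}.
k=1: 0 + 2912 + 46·13·4 = 5304; k=2: 33488 + 0 + 46·56·4 = 43792.
Minimum: 5304 at k=1.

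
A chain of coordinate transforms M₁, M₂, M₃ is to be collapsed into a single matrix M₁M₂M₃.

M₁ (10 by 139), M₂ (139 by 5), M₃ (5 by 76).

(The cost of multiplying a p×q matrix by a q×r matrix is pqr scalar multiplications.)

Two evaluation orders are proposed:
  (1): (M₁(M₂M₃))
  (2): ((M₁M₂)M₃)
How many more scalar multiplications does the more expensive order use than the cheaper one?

Order (1) = (M₁(M₂M₃)): (M₂M₃): 139×5 by 5×76 → 139×76, cost 139·5·76 = 52820; (M₁(M₂M₃)): 10×139 by 139×76 → 10×76, cost 10·139·76 = 105640; cumulative 158460. Total 158460.
Order (2) = ((M₁M₂)M₃): (M₁M₂): 10×139 by 139×5 → 10×5, cost 10·139·5 = 6950; ((M₁M₂)M₃): 10×5 by 5×76 → 10×76, cost 10·5·76 = 3800; cumulative 10750. Total 10750.
Difference: |158460 − 10750| = 147710.

147710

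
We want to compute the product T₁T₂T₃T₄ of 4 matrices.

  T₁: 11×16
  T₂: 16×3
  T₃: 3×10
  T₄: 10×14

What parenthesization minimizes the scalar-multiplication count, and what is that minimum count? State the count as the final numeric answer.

Adjacent pairs: T₁T₂ = 11·16·3 = 528; T₂T₃ = 16·3·10 = 480; T₃T₄ = 3·10·14 = 420.
Length 3: T₁..T₃: k=1: 0+480+11·16·10=2240; k=2: 528+0+11·3·10=858 → min 858 | T₂..T₄: k=2: 0+420+16·3·14=1092; k=3: 480+0+16·10·14=2720 → min 1092.
Length 4: T₁..T₄: k=1: 0+1092+11·16·14=3556; k=2: 528+420+11·3·14=1410; k=3: 858+0+11·10·14=2398 → min 1410.
Optimal parenthesization: ((T₁T₂)(T₃T₄)) with cost 1410.

1410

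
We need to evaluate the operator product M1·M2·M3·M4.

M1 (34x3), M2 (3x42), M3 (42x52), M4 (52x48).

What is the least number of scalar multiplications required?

18936

Adjacent pairs: M1M2 = 34·3·42 = 4284; M2M3 = 3·42·52 = 6552; M3M4 = 42·52·48 = 104832.
Length 3: M1..M3: k=1: 0+6552+34·3·52=11856; k=2: 4284+0+34·42·52=78540 → min 11856 | M2..M4: k=2: 0+104832+3·42·48=110880; k=3: 6552+0+3·52·48=14040 → min 14040.
Length 4: M1..M4: k=1: 0+14040+34·3·48=18936; k=2: 4284+104832+34·42·48=177660; k=3: 11856+0+34·52·48=96720 → min 18936.
Optimal order: (M1·((M2·M3)·M4)) with cost 18936.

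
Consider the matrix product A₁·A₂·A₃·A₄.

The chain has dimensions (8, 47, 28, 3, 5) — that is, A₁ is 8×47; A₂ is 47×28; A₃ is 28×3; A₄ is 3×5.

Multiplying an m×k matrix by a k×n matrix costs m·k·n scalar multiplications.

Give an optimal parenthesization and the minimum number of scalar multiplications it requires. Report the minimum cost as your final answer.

Adjacent pairs: A₁A₂ = 8·47·28 = 10528; A₂A₃ = 47·28·3 = 3948; A₃A₄ = 28·3·5 = 420.
Length 3: A₁..A₃: k=1: 0+3948+8·47·3=5076; k=2: 10528+0+8·28·3=11200 → min 5076 | A₂..A₄: k=2: 0+420+47·28·5=7000; k=3: 3948+0+47·3·5=4653 → min 4653.
Length 4: A₁..A₄: k=1: 0+4653+8·47·5=6533; k=2: 10528+420+8·28·5=12068; k=3: 5076+0+8·3·5=5196 → min 5196.
Optimal parenthesization: ((A₁·(A₂·A₃))·A₄) with cost 5196.

5196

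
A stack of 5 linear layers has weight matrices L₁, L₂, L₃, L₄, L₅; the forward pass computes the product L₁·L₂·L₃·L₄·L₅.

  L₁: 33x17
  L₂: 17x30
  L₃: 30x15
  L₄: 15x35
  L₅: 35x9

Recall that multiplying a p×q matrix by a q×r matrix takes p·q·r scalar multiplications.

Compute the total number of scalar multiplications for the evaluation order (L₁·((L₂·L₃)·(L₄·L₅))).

(L₂·L₃): 17×30 by 30×15 → 17×15, cost 17·30·15 = 7650
(L₄·L₅): 15×35 by 35×9 → 15×9, cost 15·35·9 = 4725
((L₂·L₃)·(L₄·L₅)): 17×15 by 15×9 → 17×9, cost 17·15·9 = 2295; cumulative 14670
(L₁·((L₂·L₃)·(L₄·L₅))): 33×17 by 17×9 → 33×9, cost 33·17·9 = 5049; cumulative 19719
Total: 19719 scalar multiplications.

19719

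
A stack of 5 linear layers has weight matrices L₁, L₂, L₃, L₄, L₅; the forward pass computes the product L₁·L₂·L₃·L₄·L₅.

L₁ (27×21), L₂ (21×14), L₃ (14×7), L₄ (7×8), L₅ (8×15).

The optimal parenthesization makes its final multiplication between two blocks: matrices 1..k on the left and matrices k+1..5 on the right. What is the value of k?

Adjacent pairs: L₁L₂ = 27·21·14 = 7938; L₂L₃ = 21·14·7 = 2058; L₃L₄ = 14·7·8 = 784; L₄L₅ = 7·8·15 = 840.
Length 3: L₁..L₃: k=1: 0+2058+27·21·7=6027; k=2: 7938+0+27·14·7=10584 → min 6027 | L₂..L₄: k=2: 0+784+21·14·8=3136; k=3: 2058+0+21·7·8=3234 → min 3136 | L₃..L₅: k=3: 0+840+14·7·15=2310; k=4: 784+0+14·8·15=2464 → min 2310.
Length 4: L₁..L₄: k=1: 0+3136+27·21·8=7672; k=2: 7938+784+27·14·8=11746; k=3: 6027+0+27·7·8=7539 → min 7539 | L₂..L₅: k=2: 0+2310+21·14·15=6720; k=3: 2058+840+21·7·15=5103; k=4: 3136+0+21·8·15=5656 → min 5103.
Top-level splits: k=1: (L₁..L₁)·(L₂..L₅) → 0+5103+27·21·15 = 13608; k=2: (L₁..L₂)·(L₃..L₅) → 7938+2310+27·14·15 = 15918; k=3: (L₁..L₃)·(L₄..L₅) → 6027+840+27·7·15 = 9702; k=4: (L₁..L₄)·(L₅..L₅) → 7539+0+27·8·15 = 10779.
Best split is after L₃, i.e. k = 3.

3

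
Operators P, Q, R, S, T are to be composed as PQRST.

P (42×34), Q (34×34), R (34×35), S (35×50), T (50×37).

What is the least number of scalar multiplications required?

Adjacent pairs: PQ = 42·34·34 = 48552; QR = 34·34·35 = 40460; RS = 34·35·50 = 59500; ST = 35·50·37 = 64750.
Length 3: P..R: k=1: 0+40460+42·34·35=90440; k=2: 48552+0+42·34·35=98532 → min 90440 | Q..S: k=2: 0+59500+34·34·50=117300; k=3: 40460+0+34·35·50=99960 → min 99960 | R..T: k=3: 0+64750+34·35·37=108780; k=4: 59500+0+34·50·37=122400 → min 108780.
Length 4: P..S: k=1: 0+99960+42·34·50=171360; k=2: 48552+59500+42·34·50=179452; k=3: 90440+0+42·35·50=163940 → min 163940 | Q..T: k=2: 0+108780+34·34·37=151552; k=3: 40460+64750+34·35·37=149240; k=4: 99960+0+34·50·37=162860 → min 149240.
Length 5: P..T: k=1: 0+149240+42·34·37=202076; k=2: 48552+108780+42·34·37=210168; k=3: 90440+64750+42·35·37=209580; k=4: 163940+0+42·50·37=241640 → min 202076.
Optimal order: (P((QR)(ST))) with cost 202076.

202076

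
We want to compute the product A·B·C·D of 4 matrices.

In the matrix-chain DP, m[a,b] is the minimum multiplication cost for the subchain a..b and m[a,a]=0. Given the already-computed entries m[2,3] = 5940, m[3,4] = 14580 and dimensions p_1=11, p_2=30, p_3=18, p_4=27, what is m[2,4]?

m[2,4] = min over k∈[2,3] of m[2,k]+m[k+1,4]+p_{1}·p_k·p_{4}.
k=2: 0 + 14580 + 11·30·27 = 23490; k=3: 5940 + 0 + 11·18·27 = 11286.
Minimum: 11286 at k=3.

11286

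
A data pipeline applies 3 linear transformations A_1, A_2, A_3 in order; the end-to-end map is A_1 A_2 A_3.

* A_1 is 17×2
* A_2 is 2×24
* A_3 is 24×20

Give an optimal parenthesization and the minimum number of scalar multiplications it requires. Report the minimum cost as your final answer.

1640

(A_1 (A_2 A_3)): cost 1640.
((A_1 A_2) A_3): cost 8976.
Optimal: (A_1 (A_2 A_3)) with cost 1640.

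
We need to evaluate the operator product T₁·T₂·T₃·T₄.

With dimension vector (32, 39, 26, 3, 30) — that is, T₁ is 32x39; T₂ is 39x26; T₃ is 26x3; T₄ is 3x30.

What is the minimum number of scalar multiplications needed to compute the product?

9666

Adjacent pairs: T₁T₂ = 32·39·26 = 32448; T₂T₃ = 39·26·3 = 3042; T₃T₄ = 26·3·30 = 2340.
Length 3: T₁..T₃: k=1: 0+3042+32·39·3=6786; k=2: 32448+0+32·26·3=34944 → min 6786 | T₂..T₄: k=2: 0+2340+39·26·30=32760; k=3: 3042+0+39·3·30=6552 → min 6552.
Length 4: T₁..T₄: k=1: 0+6552+32·39·30=43992; k=2: 32448+2340+32·26·30=59748; k=3: 6786+0+32·3·30=9666 → min 9666.
Optimal order: ((T₁·(T₂·T₃))·T₄) with cost 9666.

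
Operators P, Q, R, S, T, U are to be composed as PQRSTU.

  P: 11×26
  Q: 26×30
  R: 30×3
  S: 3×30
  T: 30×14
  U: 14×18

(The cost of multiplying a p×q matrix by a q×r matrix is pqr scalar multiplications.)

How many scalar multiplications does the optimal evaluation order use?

Adjacent pairs: PQ = 11·26·30 = 8580; QR = 26·30·3 = 2340; RS = 30·3·30 = 2700; ST = 3·30·14 = 1260; TU = 30·14·18 = 7560.
Length 3: P..R: k=1: 0+2340+11·26·3=3198; k=2: 8580+0+11·30·3=9570 → min 3198 | Q..S: k=2: 0+2700+26·30·30=26100; k=3: 2340+0+26·3·30=4680 → min 4680 | R..T: k=3: 0+1260+30·3·14=2520; k=4: 2700+0+30·30·14=15300 → min 2520 | S..U: k=4: 0+7560+3·30·18=9180; k=5: 1260+0+3·14·18=2016 → min 2016.
Length 4: P..S: k=1: 0+4680+11·26·30=13260; k=2: 8580+2700+11·30·30=21180; k=3: 3198+0+11·3·30=4188 → min 4188 | Q..T: k=2: 0+2520+26·30·14=13440; k=3: 2340+1260+26·3·14=4692; k=4: 4680+0+26·30·14=15600 → min 4692 | R..U: k=3: 0+2016+30·3·18=3636; k=4: 2700+7560+30·30·18=26460; k=5: 2520+0+30·14·18=10080 → min 3636.
Length 5: P..T: k=1: 0+4692+11·26·14=8696; k=2: 8580+2520+11·30·14=15720; k=3: 3198+1260+11·3·14=4920; k=4: 4188+0+11·30·14=8808 → min 4920 | Q..U: k=2: 0+3636+26·30·18=17676; k=3: 2340+2016+26·3·18=5760; k=4: 4680+7560+26·30·18=26280; k=5: 4692+0+26·14·18=11244 → min 5760.
Length 6: P..U: k=1: 0+5760+11·26·18=10908; k=2: 8580+3636+11·30·18=18156; k=3: 3198+2016+11·3·18=5808; k=4: 4188+7560+11·30·18=17688; k=5: 4920+0+11·14·18=7692 → min 5808.
Optimal order: ((P(QR))((ST)U)) with cost 5808.

5808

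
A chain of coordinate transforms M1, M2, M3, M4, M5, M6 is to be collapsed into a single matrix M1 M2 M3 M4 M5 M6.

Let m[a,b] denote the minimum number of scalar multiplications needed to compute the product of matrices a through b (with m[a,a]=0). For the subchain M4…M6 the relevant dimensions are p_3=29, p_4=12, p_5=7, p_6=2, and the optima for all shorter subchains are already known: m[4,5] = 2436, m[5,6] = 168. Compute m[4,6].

m[4,6] = min over k∈[4,5] of m[4,k]+m[k+1,6]+p_{3}·p_k·p_{6}.
k=4: 0 + 168 + 29·12·2 = 864; k=5: 2436 + 0 + 29·7·2 = 2842.
Minimum: 864 at k=4.

864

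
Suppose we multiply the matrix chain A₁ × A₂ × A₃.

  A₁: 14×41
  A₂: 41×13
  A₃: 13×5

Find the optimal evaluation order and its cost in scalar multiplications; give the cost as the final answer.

5535

(A₁ × (A₂ × A₃)): cost 5535.
((A₁ × A₂) × A₃): cost 8372.
Optimal: (A₁ × (A₂ × A₃)) with cost 5535.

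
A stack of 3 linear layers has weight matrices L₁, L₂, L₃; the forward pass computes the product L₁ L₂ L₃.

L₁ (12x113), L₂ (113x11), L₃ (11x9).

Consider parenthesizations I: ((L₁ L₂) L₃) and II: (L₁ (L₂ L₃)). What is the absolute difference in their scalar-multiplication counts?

7287

Order I = ((L₁ L₂) L₃): (L₁ L₂): 12×113 by 113×11 → 12×11, cost 12·113·11 = 14916; ((L₁ L₂) L₃): 12×11 by 11×9 → 12×9, cost 12·11·9 = 1188; cumulative 16104. Total 16104.
Order II = (L₁ (L₂ L₃)): (L₂ L₃): 113×11 by 11×9 → 113×9, cost 113·11·9 = 11187; (L₁ (L₂ L₃)): 12×113 by 113×9 → 12×9, cost 12·113·9 = 12204; cumulative 23391. Total 23391.
Difference: |16104 − 23391| = 7287.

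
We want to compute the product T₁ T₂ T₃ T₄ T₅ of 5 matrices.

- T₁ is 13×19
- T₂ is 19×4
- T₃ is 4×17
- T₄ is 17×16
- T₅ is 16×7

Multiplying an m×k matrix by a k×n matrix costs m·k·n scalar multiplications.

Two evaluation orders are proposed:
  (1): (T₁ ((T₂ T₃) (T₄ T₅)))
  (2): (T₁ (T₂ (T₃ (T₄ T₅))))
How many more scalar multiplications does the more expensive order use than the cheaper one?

Order (1) = (T₁ ((T₂ T₃) (T₄ T₅))): (T₂ T₃): 19×4 by 4×17 → 19×17, cost 19·4·17 = 1292; (T₄ T₅): 17×16 by 16×7 → 17×7, cost 17·16·7 = 1904; ((T₂ T₃) (T₄ T₅)): 19×17 by 17×7 → 19×7, cost 19·17·7 = 2261; cumulative 5457; (T₁ ((T₂ T₃) (T₄ T₅))): 13×19 by 19×7 → 13×7, cost 13·19·7 = 1729; cumulative 7186. Total 7186.
Order (2) = (T₁ (T₂ (T₃ (T₄ T₅)))): (T₄ T₅): 17×16 by 16×7 → 17×7, cost 17·16·7 = 1904; (T₃ (T₄ T₅)): 4×17 by 17×7 → 4×7, cost 4·17·7 = 476; cumulative 2380; (T₂ (T₃ (T₄ T₅))): 19×4 by 4×7 → 19×7, cost 19·4·7 = 532; cumulative 2912; (T₁ (T₂ (T₃ (T₄ T₅)))): 13×19 by 19×7 → 13×7, cost 13·19·7 = 1729; cumulative 4641. Total 4641.
Difference: |7186 − 4641| = 2545.

2545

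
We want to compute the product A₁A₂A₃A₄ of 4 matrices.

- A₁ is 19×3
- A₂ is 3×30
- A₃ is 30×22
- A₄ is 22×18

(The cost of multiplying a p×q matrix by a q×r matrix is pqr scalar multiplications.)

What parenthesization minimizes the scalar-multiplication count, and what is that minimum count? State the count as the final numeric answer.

Adjacent pairs: A₁A₂ = 19·3·30 = 1710; A₂A₃ = 3·30·22 = 1980; A₃A₄ = 30·22·18 = 11880.
Length 3: A₁..A₃: k=1: 0+1980+19·3·22=3234; k=2: 1710+0+19·30·22=14250 → min 3234 | A₂..A₄: k=2: 0+11880+3·30·18=13500; k=3: 1980+0+3·22·18=3168 → min 3168.
Length 4: A₁..A₄: k=1: 0+3168+19·3·18=4194; k=2: 1710+11880+19·30·18=23850; k=3: 3234+0+19·22·18=10758 → min 4194.
Optimal parenthesization: (A₁((A₂A₃)A₄)) with cost 4194.

4194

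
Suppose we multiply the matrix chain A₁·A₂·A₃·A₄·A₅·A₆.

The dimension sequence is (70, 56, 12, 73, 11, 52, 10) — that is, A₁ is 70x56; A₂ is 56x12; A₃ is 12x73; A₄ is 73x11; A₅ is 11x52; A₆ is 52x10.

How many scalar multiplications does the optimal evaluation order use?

Adjacent pairs: A₁A₂ = 70·56·12 = 47040; A₂A₃ = 56·12·73 = 49056; A₃A₄ = 12·73·11 = 9636; A₄A₅ = 73·11·52 = 41756; A₅A₆ = 11·52·10 = 5720.
Length 3: A₁..A₃: k=1: 0+49056+70·56·73=335216; k=2: 47040+0+70·12·73=108360 → min 108360 | A₂..A₄: k=2: 0+9636+56·12·11=17028; k=3: 49056+0+56·73·11=94024 → min 17028 | A₃..A₅: k=3: 0+41756+12·73·52=87308; k=4: 9636+0+12·11·52=16500 → min 16500 | A₄..A₆: k=4: 0+5720+73·11·10=13750; k=5: 41756+0+73·52·10=79716 → min 13750.
Length 4: A₁..A₄: k=1: 0+17028+70·56·11=60148; k=2: 47040+9636+70·12·11=65916; k=3: 108360+0+70·73·11=164570 → min 60148 | A₂..A₅: k=2: 0+16500+56·12·52=51444; k=3: 49056+41756+56·73·52=303388; k=4: 17028+0+56·11·52=49060 → min 49060 | A₃..A₆: k=3: 0+13750+12·73·10=22510; k=4: 9636+5720+12·11·10=16676; k=5: 16500+0+12·52·10=22740 → min 16676.
Length 5: A₁..A₅: k=1: 0+49060+70·56·52=252900; k=2: 47040+16500+70·12·52=107220; k=3: 108360+41756+70·73·52=415836; k=4: 60148+0+70·11·52=100188 → min 100188 | A₂..A₆: k=2: 0+16676+56·12·10=23396; k=3: 49056+13750+56·73·10=103686; k=4: 17028+5720+56·11·10=28908; k=5: 49060+0+56·52·10=78180 → min 23396.
Length 6: A₁..A₆: k=1: 0+23396+70·56·10=62596; k=2: 47040+16676+70·12·10=72116; k=3: 108360+13750+70·73·10=173210; k=4: 60148+5720+70·11·10=73568; k=5: 100188+0+70·52·10=136588 → min 62596.
Optimal order: (A₁·(A₂·((A₃·A₄)·(A₅·A₆)))) with cost 62596.

62596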